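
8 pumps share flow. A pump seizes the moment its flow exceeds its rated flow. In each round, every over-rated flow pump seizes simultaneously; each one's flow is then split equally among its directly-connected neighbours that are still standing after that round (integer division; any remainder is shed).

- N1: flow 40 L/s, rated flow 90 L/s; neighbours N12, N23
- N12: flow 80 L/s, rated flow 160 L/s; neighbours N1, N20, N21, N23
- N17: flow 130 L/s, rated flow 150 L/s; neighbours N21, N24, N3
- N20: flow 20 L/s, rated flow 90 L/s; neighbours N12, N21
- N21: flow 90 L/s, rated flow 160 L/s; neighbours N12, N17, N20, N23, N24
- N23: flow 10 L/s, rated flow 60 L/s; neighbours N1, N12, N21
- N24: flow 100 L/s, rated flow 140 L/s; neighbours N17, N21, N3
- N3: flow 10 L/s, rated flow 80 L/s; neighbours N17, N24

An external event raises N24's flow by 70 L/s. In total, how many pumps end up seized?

Round 1 — N24 at 170 > 140. N24 seizes.
  N24 sheds 170 L/s to N17, N21, N3: 56 each (2 lost).
    N17: 130+56 = 186 > 150
    N21: 90+56 = 146 ≤ 160
    N3: 10+56 = 66 ≤ 80
Round 2 — N17 seizes.
  N17 sheds 186 L/s to N21, N3: 93 each.
    N21: 146+93 = 239 > 160
    N3: 66+93 = 159 > 80
Round 3 — N21, N3 seize.
  N21 sheds 239 L/s to N12, N20, N23: 79 each (2 lost).
    N12: 80+79 = 159 ≤ 160
    N20: 20+79 = 99 > 90
    N23: 10+79 = 89 > 60
  N3 sheds 159 L/s: no online neighbours, lost.
Round 4 — N20, N23 seize.
  N20 sheds 99 L/s to N12: 99 each.
    N12: 159+99 = 258 > 160
  N23 sheds 89 L/s to N1, N12: 44 each (1 lost).
    N1: 40+44 = 84 ≤ 90
    N12: 258+44 = 302 > 160
Round 5 — N12 seizes.
  N12 sheds 302 L/s to N1: 302 each.
    N1: 84+302 = 386 > 90
Round 6 — N1 seizes.
  N1 sheds 386 L/s: no online neighbours, lost.
No further seizures.

8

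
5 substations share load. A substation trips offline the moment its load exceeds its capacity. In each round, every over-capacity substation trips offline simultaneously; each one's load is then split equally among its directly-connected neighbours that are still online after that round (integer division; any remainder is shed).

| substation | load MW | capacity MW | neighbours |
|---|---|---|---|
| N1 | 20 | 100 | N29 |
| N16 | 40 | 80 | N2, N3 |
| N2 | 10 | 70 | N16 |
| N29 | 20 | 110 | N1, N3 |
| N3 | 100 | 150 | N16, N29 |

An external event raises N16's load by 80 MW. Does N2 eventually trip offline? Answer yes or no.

Round 1 — N16 at 120 > 80. N16 trips offline.
  N16 sheds 120 MW to N2, N3: 60 each.
    N2: 10+60 = 70 ≤ 70
    N3: 100+60 = 160 > 150
Round 2 — N3 trips offline.
  N3 sheds 160 MW to N29: 160 each.
    N29: 20+160 = 180 > 110
Round 3 — N29 trips offline.
  N29 sheds 180 MW to N1: 180 each.
    N1: 20+180 = 200 > 100
Round 4 — N1 trips offline.
  N1 sheds 200 MW: no online neighbours, lost.
No further trips.

no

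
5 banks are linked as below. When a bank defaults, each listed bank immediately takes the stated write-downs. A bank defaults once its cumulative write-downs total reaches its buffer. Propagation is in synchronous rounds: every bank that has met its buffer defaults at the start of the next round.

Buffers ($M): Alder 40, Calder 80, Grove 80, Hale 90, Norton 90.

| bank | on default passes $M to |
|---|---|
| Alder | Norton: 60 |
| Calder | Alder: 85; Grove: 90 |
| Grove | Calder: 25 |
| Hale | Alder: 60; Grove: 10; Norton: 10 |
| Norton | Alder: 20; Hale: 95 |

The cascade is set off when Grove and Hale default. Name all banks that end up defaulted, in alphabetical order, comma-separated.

Alder, Grove, Hale

Round 1 — Grove, Hale default (initial).
  Alder: +60 → 60 ≥ 40
  Calder: +25 → 25 < 80
  Norton: +10 → 10 < 90
Round 2 — Alder defaults.
  Norton: +60 → 70 < 90
No further defaults.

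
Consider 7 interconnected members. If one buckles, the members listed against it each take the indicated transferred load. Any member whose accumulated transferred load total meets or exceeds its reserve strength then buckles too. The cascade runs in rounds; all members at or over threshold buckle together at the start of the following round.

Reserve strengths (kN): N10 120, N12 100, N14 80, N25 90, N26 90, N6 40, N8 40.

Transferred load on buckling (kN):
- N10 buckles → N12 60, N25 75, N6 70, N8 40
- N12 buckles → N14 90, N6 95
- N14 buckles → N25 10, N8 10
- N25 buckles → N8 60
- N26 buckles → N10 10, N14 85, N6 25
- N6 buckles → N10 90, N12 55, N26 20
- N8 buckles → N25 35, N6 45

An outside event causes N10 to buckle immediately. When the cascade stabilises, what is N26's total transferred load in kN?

Round 1 — N10 buckles (initial).
  N12: +60 → 60 < 100
  N25: +75 → 75 < 90
  N6: +70 → 70 ≥ 40
  N8: +40 → 40 ≥ 40
Round 2 — N6, N8 buckle.
  N12: +55 → 115 ≥ 100
  N25: +35 → 110 ≥ 90
  N26: +20 → 20 < 90
Round 3 — N12, N25 buckle.
  N14: +90 → 90 ≥ 80
Round 4 — N14 buckles.
No further bucklings.

20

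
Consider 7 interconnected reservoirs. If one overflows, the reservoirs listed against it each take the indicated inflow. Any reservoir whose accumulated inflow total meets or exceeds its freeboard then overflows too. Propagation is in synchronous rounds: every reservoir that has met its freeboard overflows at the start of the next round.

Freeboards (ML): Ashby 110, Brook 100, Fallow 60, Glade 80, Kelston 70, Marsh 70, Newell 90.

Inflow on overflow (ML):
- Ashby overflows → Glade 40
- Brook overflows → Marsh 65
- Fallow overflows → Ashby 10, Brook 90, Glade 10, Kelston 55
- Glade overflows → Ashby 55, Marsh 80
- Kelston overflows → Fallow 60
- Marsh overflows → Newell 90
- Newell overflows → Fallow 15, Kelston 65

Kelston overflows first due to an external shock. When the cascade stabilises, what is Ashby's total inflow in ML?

Round 1 — Kelston overflows (initial).
  Fallow: +60 → 60 ≥ 60
Round 2 — Fallow overflows.
  Ashby: +10 → 10 < 110
  Brook: +90 → 90 < 100
  Glade: +10 → 10 < 80
No further overflows.

10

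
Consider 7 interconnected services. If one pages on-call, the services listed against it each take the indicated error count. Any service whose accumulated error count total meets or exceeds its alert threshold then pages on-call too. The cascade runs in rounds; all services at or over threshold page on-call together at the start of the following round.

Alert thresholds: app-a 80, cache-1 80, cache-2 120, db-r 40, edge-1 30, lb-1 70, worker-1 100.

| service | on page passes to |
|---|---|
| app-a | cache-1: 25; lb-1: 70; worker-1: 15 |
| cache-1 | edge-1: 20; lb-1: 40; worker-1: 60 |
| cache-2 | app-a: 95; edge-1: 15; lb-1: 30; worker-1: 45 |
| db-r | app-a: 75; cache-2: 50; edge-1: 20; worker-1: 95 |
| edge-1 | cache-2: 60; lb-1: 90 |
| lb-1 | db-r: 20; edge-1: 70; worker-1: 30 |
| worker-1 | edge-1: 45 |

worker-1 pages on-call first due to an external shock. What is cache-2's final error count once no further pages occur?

60

Round 1 — worker-1 pages on-call (initial).
  edge-1: +45 → 45 ≥ 30
Round 2 — edge-1 pages on-call.
  cache-2: +60 → 60 < 120
  lb-1: +90 → 90 ≥ 70
Round 3 — lb-1 pages on-call.
  db-r: +20 → 20 < 40
No further pages.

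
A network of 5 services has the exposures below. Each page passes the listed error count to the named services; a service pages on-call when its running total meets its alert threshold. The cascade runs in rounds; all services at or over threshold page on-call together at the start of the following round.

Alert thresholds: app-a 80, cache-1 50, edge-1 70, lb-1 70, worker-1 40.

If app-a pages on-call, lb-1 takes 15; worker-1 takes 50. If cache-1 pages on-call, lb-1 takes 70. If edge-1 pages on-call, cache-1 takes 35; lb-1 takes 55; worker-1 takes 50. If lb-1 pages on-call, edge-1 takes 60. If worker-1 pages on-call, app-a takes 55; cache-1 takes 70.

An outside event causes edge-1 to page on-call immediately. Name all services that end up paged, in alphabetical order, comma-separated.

cache-1, edge-1, lb-1, worker-1

Round 1 — edge-1 pages on-call (initial).
  cache-1: +35 → 35 < 50
  lb-1: +55 → 55 < 70
  worker-1: +50 → 50 ≥ 40
Round 2 — worker-1 pages on-call.
  app-a: +55 → 55 < 80
  cache-1: +70 → 105 ≥ 50
Round 3 — cache-1 pages on-call.
  lb-1: +70 → 125 ≥ 70
Round 4 — lb-1 pages on-call.
No further pages.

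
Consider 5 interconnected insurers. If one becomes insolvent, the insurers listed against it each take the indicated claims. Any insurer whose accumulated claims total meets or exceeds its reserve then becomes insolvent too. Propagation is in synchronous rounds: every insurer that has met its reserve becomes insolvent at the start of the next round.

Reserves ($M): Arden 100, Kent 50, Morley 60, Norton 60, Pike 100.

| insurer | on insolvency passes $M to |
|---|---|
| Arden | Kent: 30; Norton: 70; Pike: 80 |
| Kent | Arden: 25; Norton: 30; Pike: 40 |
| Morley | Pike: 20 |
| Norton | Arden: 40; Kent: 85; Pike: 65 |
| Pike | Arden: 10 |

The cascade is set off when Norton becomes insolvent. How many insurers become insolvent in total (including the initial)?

3

Round 1 — Norton becomes insolvent (initial).
  Arden: +40 → 40 < 100
  Kent: +85 → 85 ≥ 50
  Pike: +65 → 65 < 100
Round 2 — Kent becomes insolvent.
  Arden: +25 → 65 < 100
  Pike: +40 → 105 ≥ 100
Round 3 — Pike becomes insolvent.
  Arden: +10 → 75 < 100
No further insolvencies.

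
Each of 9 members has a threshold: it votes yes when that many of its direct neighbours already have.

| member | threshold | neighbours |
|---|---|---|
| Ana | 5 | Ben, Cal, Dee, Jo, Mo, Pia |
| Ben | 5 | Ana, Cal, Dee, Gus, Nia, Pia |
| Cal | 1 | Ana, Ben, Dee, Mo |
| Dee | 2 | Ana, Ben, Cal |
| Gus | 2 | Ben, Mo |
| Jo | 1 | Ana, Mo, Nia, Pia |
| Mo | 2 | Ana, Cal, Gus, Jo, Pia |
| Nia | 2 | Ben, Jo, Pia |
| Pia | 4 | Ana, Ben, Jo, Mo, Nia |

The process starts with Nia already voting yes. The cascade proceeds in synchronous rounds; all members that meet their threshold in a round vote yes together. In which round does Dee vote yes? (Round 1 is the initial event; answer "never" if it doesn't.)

Round 1 — Nia votes yes (initial).
Round 2 — checking thresholds:
  Ben: 1 of 6 neighbours < 5, holds.
  Jo: 1 of 4 neighbours ≥ 1, votes yes.
  Pia: 1 of 5 neighbours < 4, holds.
Round 3 — no new yes votes; cascade stops.

never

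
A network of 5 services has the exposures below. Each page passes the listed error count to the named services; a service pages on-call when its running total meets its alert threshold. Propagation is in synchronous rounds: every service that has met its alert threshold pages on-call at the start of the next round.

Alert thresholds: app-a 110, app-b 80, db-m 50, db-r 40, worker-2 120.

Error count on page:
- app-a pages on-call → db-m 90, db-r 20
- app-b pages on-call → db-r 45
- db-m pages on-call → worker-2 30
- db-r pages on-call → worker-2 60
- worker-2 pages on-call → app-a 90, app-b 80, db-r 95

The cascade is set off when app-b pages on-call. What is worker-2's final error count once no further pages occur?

60

Round 1 — app-b pages on-call (initial).
  db-r: +45 → 45 ≥ 40
Round 2 — db-r pages on-call.
  worker-2: +60 → 60 < 120
No further pages.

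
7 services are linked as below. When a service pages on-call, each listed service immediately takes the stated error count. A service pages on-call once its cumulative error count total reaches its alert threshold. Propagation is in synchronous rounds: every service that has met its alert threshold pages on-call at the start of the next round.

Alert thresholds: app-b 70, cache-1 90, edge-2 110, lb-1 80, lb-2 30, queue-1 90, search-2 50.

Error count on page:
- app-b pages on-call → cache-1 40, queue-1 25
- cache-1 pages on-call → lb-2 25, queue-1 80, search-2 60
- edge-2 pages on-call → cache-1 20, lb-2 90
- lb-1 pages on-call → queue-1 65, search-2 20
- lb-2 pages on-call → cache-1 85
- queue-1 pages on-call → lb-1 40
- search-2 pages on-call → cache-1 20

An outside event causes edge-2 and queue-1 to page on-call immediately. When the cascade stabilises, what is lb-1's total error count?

Round 1 — edge-2, queue-1 page on-call (initial).
  cache-1: +20 → 20 < 90
  lb-1: +40 → 40 < 80
  lb-2: +90 → 90 ≥ 30
Round 2 — lb-2 pages on-call.
  cache-1: +85 → 105 ≥ 90
Round 3 — cache-1 pages on-call.
  search-2: +60 → 60 ≥ 50
Round 4 — search-2 pages on-call.
No further pages.

40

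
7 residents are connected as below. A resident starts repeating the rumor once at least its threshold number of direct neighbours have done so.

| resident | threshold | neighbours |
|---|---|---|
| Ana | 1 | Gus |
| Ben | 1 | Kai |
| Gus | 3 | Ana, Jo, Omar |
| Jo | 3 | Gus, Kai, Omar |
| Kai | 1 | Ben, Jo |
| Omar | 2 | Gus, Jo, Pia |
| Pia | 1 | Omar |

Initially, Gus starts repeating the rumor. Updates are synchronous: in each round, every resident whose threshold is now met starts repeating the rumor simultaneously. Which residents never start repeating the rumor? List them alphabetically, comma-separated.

Round 1 — Gus starts repeating the rumor (initial).
Round 2 — checking thresholds:
  Ana: 1 of 1 neighbours ≥ 1, starts repeating the rumor.
  Jo: 1 of 3 neighbours < 3, not yet.
  Omar: 1 of 3 neighbours < 2, not yet.
Round 3 — no new spreads; cascade stops.

Ben, Jo, Kai, Omar, Pia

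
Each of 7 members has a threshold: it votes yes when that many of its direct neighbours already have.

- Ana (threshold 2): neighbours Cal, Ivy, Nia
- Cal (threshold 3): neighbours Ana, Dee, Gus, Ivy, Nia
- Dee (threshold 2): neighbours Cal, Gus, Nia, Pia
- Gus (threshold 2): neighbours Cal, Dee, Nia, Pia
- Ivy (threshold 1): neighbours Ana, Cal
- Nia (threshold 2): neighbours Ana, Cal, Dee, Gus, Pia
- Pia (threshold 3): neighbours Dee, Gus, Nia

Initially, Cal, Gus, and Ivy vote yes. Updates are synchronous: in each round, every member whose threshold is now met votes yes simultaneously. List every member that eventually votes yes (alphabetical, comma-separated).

Ana, Cal, Dee, Gus, Ivy, Nia, Pia

Round 1 — Cal, Gus, Ivy vote yes (initial).
Round 2 — checking thresholds:
  Ana: 2 of 3 neighbours ≥ 2, votes yes.
  Dee: 2 of 4 neighbours ≥ 2, votes yes.
  Nia: 2 of 5 neighbours ≥ 2, votes yes.
  Pia: 1 of 3 neighbours < 3, not yet.
Round 3 — checking thresholds:
  Pia: 3 of 3 neighbours ≥ 3, votes yes.
Round 4 — no new yes votes; cascade stops.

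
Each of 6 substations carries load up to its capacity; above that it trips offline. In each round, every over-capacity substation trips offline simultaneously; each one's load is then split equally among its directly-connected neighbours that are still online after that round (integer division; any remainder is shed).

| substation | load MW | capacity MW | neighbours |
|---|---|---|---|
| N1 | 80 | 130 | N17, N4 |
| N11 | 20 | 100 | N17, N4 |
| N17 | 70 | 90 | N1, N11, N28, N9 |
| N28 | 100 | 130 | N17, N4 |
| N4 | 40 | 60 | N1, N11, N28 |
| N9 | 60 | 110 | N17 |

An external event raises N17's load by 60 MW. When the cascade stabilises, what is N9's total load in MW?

Round 1 — N17 at 130 > 90. N17 trips offline.
  N17 sheds 130 MW to N1, N11, N28, N9: 32 each (2 lost).
    N1: 80+32 = 112 ≤ 130
    N11: 20+32 = 52 ≤ 100
    N28: 100+32 = 132 > 130
    N9: 60+32 = 92 ≤ 110
Round 2 — N28 trips offline.
  N28 sheds 132 MW to N4: 132 each.
    N4: 40+132 = 172 > 60
Round 3 — N4 trips offline.
  N4 sheds 172 MW to N1, N11: 86 each.
    N1: 112+86 = 198 > 130
    N11: 52+86 = 138 > 100
Round 4 — N1, N11 trip offline.
  N1 sheds 198 MW: no online neighbours, lost.
  N11 sheds 138 MW: no online neighbours, lost.
No further trips.

92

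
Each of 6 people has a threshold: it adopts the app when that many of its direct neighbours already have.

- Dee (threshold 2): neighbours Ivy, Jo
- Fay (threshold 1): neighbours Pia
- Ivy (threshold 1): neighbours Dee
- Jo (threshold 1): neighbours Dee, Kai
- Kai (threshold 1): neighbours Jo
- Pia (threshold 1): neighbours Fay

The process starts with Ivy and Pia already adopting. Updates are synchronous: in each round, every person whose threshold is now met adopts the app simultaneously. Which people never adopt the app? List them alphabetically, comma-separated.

Round 1 — Ivy, Pia adopt the app (initial).
Round 2 — checking thresholds:
  Dee: 1 of 2 neighbours < 2, holds.
  Fay: 1 of 1 neighbours ≥ 1, adopts the app.
Round 3 — no new adoptions; cascade stops.

Dee, Jo, Kai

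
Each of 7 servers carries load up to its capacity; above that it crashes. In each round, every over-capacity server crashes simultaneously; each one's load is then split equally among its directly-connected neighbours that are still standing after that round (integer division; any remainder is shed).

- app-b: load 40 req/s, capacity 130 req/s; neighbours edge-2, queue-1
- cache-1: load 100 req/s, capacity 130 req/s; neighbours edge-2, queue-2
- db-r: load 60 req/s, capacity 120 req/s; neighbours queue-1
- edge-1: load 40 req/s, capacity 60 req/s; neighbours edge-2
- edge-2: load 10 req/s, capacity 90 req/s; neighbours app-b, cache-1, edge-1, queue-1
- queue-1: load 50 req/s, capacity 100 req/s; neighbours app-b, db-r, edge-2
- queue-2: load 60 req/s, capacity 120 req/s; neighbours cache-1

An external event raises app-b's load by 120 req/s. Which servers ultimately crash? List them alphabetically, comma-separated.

app-b, cache-1, db-r, edge-1, edge-2, queue-1, queue-2

Round 1 — app-b at 160 > 130. app-b crashes.
  app-b sheds 160 req/s to edge-2, queue-1: 80 each.
    edge-2: 10+80 = 90 ≤ 90
    queue-1: 50+80 = 130 > 100
Round 2 — queue-1 crashes.
  queue-1 sheds 130 req/s to db-r, edge-2: 65 each.
    db-r: 60+65 = 125 > 120
    edge-2: 90+65 = 155 > 90
Round 3 — db-r, edge-2 crash.
  db-r sheds 125 req/s: no online neighbours, lost.
  edge-2 sheds 155 req/s to cache-1, edge-1: 77 each (1 lost).
    cache-1: 100+77 = 177 > 130
    edge-1: 40+77 = 117 > 60
Round 4 — cache-1, edge-1 crash.
  cache-1 sheds 177 req/s to queue-2: 177 each.
    queue-2: 60+177 = 237 > 120
  edge-1 sheds 117 req/s: no online neighbours, lost.
Round 5 — queue-2 crashes.
  queue-2 sheds 237 req/s: no online neighbours, lost.
No further crashes.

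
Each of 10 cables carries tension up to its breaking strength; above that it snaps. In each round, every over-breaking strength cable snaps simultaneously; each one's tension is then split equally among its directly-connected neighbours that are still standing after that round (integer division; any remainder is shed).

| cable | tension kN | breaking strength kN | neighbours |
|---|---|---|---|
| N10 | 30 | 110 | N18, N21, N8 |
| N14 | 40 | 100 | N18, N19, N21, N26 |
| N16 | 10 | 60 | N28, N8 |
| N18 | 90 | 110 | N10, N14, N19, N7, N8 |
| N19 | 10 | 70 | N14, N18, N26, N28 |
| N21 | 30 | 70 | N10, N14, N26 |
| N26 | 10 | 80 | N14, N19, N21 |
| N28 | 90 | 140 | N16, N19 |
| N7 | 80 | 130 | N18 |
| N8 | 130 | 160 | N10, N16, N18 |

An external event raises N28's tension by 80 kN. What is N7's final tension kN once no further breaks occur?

120

Round 1 — N28 at 170 > 140. N28 snaps.
  N28 sheds 170 kN to N16, N19: 85 each.
    N16: 10+85 = 95 > 60
    N19: 10+85 = 95 > 70
Round 2 — N16, N19 snap.
  N16 sheds 95 kN to N8: 95 each.
    N8: 130+95 = 225 > 160
  N19 sheds 95 kN to N14, N18, N26: 31 each (2 lost).
    N14: 40+31 = 71 ≤ 100
    N18: 90+31 = 121 > 110
    N26: 10+31 = 41 ≤ 80
Round 3 — N18, N8 snap.
  N18 sheds 121 kN to N10, N14, N7: 40 each (1 lost).
    N10: 30+40 = 70 ≤ 110
    N14: 71+40 = 111 > 100
    N7: 80+40 = 120 ≤ 130
  N8 sheds 225 kN to N10: 225 each.
    N10: 70+225 = 295 > 110
Round 4 — N10, N14 snap.
  N10 sheds 295 kN to N21: 295 each.
    N21: 30+295 = 325 > 70
  N14 sheds 111 kN to N21, N26: 55 each (1 lost).
    N21: 325+55 = 380 > 70
    N26: 41+55 = 96 > 80
Round 5 — N21, N26 snap.
  N21 sheds 380 kN: no online neighbours, lost.
  N26 sheds 96 kN: no online neighbours, lost.
No further breaks.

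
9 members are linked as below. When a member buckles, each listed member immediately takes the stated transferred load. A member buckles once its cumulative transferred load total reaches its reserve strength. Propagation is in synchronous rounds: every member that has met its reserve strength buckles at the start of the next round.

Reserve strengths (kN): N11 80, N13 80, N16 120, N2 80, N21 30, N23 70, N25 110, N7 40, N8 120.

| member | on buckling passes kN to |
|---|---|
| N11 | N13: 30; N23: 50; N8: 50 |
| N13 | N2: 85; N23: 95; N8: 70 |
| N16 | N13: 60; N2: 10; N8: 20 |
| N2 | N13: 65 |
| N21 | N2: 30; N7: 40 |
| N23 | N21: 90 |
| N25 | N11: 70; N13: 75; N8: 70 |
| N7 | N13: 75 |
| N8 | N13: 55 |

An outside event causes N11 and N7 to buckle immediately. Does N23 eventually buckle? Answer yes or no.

Round 1 — N11, N7 buckle (initial).
  N13: +30+75 → 105 ≥ 80
  N23: +50 → 50 < 70
  N8: +50 → 50 < 120
Round 2 — N13 buckles.
  N2: +85 → 85 ≥ 80
  N23: +95 → 145 ≥ 70
  N8: +70 → 120 ≥ 120
Round 3 — N2, N23, N8 buckle.
  N21: +90 → 90 ≥ 30
Round 4 — N21 buckles.
No further bucklings.

yes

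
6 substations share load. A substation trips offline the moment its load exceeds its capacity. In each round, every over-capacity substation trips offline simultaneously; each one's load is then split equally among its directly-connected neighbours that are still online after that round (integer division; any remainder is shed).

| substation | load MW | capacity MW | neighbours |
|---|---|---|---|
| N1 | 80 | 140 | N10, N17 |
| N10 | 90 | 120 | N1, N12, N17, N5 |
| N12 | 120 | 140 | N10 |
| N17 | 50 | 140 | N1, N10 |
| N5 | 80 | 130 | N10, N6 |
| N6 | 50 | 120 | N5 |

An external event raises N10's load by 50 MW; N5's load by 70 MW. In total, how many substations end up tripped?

4

Round 1 — N10 at 140 > 120; N5 at 150 > 130. N10, N5 trip offline.
  N10 sheds 140 MW to N1, N12, N17: 46 each (2 lost).
    N1: 80+46 = 126 ≤ 140
    N12: 120+46 = 166 > 140
    N17: 50+46 = 96 ≤ 140
  N5 sheds 150 MW to N6: 150 each.
    N6: 50+150 = 200 > 120
Round 2 — N12, N6 trip offline.
  N12 sheds 166 MW: no online neighbours, lost.
  N6 sheds 200 MW: no online neighbours, lost.
No further trips.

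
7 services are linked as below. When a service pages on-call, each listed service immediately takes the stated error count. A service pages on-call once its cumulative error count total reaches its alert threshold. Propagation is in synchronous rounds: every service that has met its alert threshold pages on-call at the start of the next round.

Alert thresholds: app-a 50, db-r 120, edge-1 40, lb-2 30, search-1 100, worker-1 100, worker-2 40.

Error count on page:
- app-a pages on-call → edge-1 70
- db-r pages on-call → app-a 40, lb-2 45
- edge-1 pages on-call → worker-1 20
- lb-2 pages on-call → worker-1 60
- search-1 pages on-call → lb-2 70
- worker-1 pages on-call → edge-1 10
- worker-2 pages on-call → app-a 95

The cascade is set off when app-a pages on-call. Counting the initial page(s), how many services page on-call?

Round 1 — app-a pages on-call (initial).
  edge-1: +70 → 70 ≥ 40
Round 2 — edge-1 pages on-call.
  worker-1: +20 → 20 < 100
No further pages.

2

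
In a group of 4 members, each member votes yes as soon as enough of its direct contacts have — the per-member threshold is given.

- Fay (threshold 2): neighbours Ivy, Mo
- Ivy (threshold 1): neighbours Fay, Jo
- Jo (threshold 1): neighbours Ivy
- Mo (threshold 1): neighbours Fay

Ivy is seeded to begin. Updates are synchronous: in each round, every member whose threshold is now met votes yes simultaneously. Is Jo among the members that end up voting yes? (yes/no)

yes

Round 1 — Ivy votes yes (initial).
Round 2 — checking thresholds:
  Fay: 1 of 2 neighbours < 2, holds.
  Jo: 1 of 1 neighbours ≥ 1, votes yes.
Round 3 — no new yes votes; cascade stops.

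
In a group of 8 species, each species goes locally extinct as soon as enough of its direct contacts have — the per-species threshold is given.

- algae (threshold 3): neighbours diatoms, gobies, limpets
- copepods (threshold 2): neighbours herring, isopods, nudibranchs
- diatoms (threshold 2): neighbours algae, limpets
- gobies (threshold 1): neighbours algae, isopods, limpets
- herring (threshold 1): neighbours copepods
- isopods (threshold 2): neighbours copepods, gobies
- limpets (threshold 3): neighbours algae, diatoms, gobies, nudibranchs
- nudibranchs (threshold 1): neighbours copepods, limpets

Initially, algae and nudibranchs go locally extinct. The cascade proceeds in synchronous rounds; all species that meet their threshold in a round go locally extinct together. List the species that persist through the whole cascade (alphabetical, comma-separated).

copepods, herring, isopods

Round 1 — algae, nudibranchs go locally extinct (initial).
Round 2 — checking thresholds:
  copepods: 1 of 3 neighbours < 2, below threshold.
  diatoms: 1 of 2 neighbours < 2, below threshold.
  gobies: 1 of 3 neighbours ≥ 1, goes locally extinct.
  limpets: 2 of 4 neighbours < 3, below threshold.
Round 3 — checking thresholds:
  copepods: 1 of 3 neighbours < 2, below threshold.
  diatoms: 1 of 2 neighbours < 2, below threshold.
  isopods: 1 of 2 neighbours < 2, below threshold.
  limpets: 3 of 4 neighbours ≥ 3, goes locally extinct.
Round 4 — checking thresholds:
  copepods: 1 of 3 neighbours < 2, below threshold.
  diatoms: 2 of 2 neighbours ≥ 2, goes locally extinct.
  isopods: 1 of 2 neighbours < 2, below threshold.
Round 5 — no new extinctions; cascade stops.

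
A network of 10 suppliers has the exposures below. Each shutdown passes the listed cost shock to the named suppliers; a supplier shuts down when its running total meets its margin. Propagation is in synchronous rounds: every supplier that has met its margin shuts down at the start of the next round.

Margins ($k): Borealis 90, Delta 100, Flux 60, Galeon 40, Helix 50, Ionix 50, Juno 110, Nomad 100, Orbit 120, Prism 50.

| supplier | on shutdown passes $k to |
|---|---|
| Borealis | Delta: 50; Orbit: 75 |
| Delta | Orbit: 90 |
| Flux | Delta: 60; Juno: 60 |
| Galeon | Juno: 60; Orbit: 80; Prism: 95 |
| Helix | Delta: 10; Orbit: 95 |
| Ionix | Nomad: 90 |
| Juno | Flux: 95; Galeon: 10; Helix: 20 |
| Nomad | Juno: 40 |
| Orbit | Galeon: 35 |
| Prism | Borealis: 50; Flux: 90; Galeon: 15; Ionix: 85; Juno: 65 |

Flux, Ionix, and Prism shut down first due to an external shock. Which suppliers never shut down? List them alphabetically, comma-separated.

Borealis, Delta, Galeon, Helix, Nomad, Orbit

Round 1 — Flux, Ionix, Prism shut down (initial).
  Borealis: +50 → 50 < 90
  Delta: +60 → 60 < 100
  Galeon: +15 → 15 < 40
  Juno: +60+65 → 125 ≥ 110
  Nomad: +90 → 90 < 100
Round 2 — Juno shuts down.
  Galeon: +10 → 25 < 40
  Helix: +20 → 20 < 50
No further shutdowns.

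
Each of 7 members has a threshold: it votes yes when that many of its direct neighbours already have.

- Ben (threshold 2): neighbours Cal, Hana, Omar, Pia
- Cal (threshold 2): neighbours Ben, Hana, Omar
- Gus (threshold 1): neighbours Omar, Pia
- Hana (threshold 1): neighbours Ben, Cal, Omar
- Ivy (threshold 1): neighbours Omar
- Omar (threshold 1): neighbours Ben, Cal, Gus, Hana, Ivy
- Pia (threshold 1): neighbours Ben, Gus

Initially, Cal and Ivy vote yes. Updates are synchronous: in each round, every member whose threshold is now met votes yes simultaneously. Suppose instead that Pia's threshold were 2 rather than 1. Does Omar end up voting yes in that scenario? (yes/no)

With Pia's threshold at 2:
Round 1 — Cal, Ivy vote yes (initial).
Round 2 — checking thresholds:
  Ben: 1 of 4 neighbours < 2, below threshold.
  Hana: 1 of 3 neighbours ≥ 1, votes yes.
  Omar: 2 of 5 neighbours ≥ 1, votes yes.
Round 3 — checking thresholds:
  Ben: 3 of 4 neighbours ≥ 2, votes yes.
  Gus: 1 of 2 neighbours ≥ 1, votes yes.
Round 4 — checking thresholds:
  Pia: 2 of 2 neighbours ≥ 2, votes yes.
Round 5 — no new yes votes; cascade stops.

yes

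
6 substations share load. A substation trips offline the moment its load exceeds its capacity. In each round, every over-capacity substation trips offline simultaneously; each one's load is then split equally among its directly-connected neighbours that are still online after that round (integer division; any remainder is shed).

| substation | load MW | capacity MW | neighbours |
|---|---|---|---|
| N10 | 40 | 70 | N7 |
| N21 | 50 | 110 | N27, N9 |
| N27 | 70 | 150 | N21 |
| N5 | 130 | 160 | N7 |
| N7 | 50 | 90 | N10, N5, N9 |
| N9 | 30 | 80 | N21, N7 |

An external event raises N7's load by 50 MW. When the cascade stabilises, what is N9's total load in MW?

63

Round 1 — N7 at 100 > 90. N7 trips offline.
  N7 sheds 100 MW to N10, N5, N9: 33 each (1 lost).
    N10: 40+33 = 73 > 70
    N5: 130+33 = 163 > 160
    N9: 30+33 = 63 ≤ 80
Round 2 — N10, N5 trip offline.
  N10 sheds 73 MW: no online neighbours, lost.
  N5 sheds 163 MW: no online neighbours, lost.
No further trips.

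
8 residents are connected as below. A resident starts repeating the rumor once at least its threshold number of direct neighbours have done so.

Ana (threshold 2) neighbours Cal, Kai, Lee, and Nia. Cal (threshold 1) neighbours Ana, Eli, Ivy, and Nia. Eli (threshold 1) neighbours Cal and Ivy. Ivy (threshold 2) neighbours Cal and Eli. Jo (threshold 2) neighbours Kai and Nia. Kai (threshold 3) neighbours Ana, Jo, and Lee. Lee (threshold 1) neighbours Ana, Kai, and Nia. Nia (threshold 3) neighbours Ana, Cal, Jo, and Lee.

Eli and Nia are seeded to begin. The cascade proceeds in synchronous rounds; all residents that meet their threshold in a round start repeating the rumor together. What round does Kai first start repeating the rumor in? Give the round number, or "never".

never

Round 1 — Eli, Nia start repeating the rumor (initial).
Round 2 — checking thresholds:
  Ana: 1 of 4 neighbours < 2, holds.
  Cal: 2 of 4 neighbours ≥ 1, starts repeating the rumor.
  Ivy: 1 of 2 neighbours < 2, holds.
  Jo: 1 of 2 neighbours < 2, holds.
  Lee: 1 of 3 neighbours ≥ 1, starts repeating the rumor.
Round 3 — checking thresholds:
  Ana: 3 of 4 neighbours ≥ 2, starts repeating the rumor.
  Ivy: 2 of 2 neighbours ≥ 2, starts repeating the rumor.
  Jo: 1 of 2 neighbours < 2, holds.
  Kai: 1 of 3 neighbours < 3, holds.
Round 4 — no new spreads; cascade stops.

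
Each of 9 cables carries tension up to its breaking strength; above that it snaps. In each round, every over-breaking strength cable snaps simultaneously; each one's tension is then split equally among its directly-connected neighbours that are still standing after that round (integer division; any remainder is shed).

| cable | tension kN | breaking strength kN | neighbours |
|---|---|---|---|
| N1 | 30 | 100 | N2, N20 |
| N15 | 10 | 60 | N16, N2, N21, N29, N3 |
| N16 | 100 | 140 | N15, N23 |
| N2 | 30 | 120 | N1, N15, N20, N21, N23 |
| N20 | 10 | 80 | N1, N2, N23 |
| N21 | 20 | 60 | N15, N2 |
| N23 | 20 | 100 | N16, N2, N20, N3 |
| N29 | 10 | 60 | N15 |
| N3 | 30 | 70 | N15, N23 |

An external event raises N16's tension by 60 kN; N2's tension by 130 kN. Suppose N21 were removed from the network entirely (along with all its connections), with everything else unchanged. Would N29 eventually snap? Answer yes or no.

yes

With N21 removed:
Round 1 — N16 at 160 > 140; N2 at 160 > 120. N16, N2 snap.
  N16 sheds 160 kN to N15, N23: 80 each.
    N15: 10+80 = 90 > 60
    N23: 20+80 = 100 ≤ 100
  N2 sheds 160 kN to N1, N15, N20, N23: 40 each.
    N1: 30+40 = 70 ≤ 100
    N15: 90+40 = 130 > 60
    N20: 10+40 = 50 ≤ 80
    N23: 100+40 = 140 > 100
Round 2 — N15, N23 snap.
  N15 sheds 130 kN to N29, N3: 65 each.
    N29: 10+65 = 75 > 60
    N3: 30+65 = 95 > 70
  N23 sheds 140 kN to N20, N3: 70 each.
    N20: 50+70 = 120 > 80
    N3: 95+70 = 165 > 70
Round 3 — N20, N29, N3 snap.
  N20 sheds 120 kN to N1: 120 each.
    N1: 70+120 = 190 > 100
  N29 sheds 75 kN: no online neighbours, lost.
  N3 sheds 165 kN: no online neighbours, lost.
Round 4 — N1 snaps.
  N1 sheds 190 kN: no online neighbours, lost.
No further breaks.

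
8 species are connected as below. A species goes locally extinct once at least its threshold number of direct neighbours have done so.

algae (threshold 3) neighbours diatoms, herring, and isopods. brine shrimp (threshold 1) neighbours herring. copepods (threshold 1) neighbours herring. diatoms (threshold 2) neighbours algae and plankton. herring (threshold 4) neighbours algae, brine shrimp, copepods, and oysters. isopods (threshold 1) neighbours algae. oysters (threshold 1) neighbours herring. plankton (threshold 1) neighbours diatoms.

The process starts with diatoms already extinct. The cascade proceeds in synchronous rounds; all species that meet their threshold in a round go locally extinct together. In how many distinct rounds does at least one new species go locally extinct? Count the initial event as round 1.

Round 1 — diatoms goes locally extinct (initial).
Round 2 — checking thresholds:
  algae: 1 of 3 neighbours < 3, below threshold.
  plankton: 1 of 1 neighbours ≥ 1, goes locally extinct.
Round 3 — no new extinctions; cascade stops.

2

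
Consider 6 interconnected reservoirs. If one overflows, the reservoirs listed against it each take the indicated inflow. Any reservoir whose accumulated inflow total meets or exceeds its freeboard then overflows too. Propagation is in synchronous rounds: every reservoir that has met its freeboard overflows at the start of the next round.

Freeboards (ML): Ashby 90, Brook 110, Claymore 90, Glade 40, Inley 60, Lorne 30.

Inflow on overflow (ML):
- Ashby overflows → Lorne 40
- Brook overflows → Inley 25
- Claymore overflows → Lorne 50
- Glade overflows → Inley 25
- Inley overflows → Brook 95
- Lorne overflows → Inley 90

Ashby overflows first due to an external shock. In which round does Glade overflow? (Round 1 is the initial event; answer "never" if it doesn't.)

never

Round 1 — Ashby overflows (initial).
  Lorne: +40 → 40 ≥ 30
Round 2 — Lorne overflows.
  Inley: +90 → 90 ≥ 60
Round 3 — Inley overflows.
  Brook: +95 → 95 < 110
No further overflows.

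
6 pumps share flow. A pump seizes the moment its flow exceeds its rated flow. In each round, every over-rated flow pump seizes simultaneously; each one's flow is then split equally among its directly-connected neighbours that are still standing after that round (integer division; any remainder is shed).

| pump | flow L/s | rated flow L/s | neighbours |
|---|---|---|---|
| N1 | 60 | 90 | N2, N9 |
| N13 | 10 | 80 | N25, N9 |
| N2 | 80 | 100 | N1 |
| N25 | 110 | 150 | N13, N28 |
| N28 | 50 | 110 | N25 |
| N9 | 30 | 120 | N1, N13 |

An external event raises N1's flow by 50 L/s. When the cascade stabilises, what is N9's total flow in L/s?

Round 1 — N1 at 110 > 90. N1 seizes.
  N1 sheds 110 L/s to N2, N9: 55 each.
    N2: 80+55 = 135 > 100
    N9: 30+55 = 85 ≤ 120
Round 2 — N2 seizes.
  N2 sheds 135 L/s: no online neighbours, lost.
No further seizures.

85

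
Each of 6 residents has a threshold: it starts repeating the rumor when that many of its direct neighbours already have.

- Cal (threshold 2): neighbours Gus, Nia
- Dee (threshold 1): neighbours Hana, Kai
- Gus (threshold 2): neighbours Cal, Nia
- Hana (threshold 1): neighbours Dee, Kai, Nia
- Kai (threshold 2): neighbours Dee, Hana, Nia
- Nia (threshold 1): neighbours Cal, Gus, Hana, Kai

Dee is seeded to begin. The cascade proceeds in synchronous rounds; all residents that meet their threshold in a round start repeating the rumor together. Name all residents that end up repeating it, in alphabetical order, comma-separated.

Round 1 — Dee starts repeating the rumor (initial).
Round 2 — checking thresholds:
  Hana: 1 of 3 neighbours ≥ 1, starts repeating the rumor.
  Kai: 1 of 3 neighbours < 2, holds.
Round 3 — checking thresholds:
  Kai: 2 of 3 neighbours ≥ 2, starts repeating the rumor.
  Nia: 1 of 4 neighbours ≥ 1, starts repeating the rumor.
Round 4 — no new spreads; cascade stops.

Dee, Hana, Kai, Nia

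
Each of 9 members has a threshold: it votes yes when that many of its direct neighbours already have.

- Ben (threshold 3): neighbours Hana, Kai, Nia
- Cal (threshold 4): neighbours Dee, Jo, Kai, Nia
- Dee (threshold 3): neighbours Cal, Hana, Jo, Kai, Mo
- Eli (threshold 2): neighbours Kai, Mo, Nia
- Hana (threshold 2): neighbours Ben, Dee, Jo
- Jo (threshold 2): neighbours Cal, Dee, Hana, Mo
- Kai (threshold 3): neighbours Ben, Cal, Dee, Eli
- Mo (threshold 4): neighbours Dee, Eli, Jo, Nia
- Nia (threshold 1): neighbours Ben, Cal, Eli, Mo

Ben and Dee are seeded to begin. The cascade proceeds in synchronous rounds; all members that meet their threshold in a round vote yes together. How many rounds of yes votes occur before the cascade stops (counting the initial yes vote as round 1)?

Round 1 — Ben, Dee vote yes (initial).
Round 2 — checking thresholds:
  Cal: 1 of 4 neighbours < 4, holds.
  Hana: 2 of 3 neighbours ≥ 2, votes yes.
  Jo: 1 of 4 neighbours < 2, holds.
  Kai: 2 of 4 neighbours < 3, holds.
  Mo: 1 of 4 neighbours < 4, holds.
  Nia: 1 of 4 neighbours ≥ 1, votes yes.
Round 3 — checking thresholds:
  Cal: 2 of 4 neighbours < 4, holds.
  Eli: 1 of 3 neighbours < 2, holds.
  Jo: 2 of 4 neighbours ≥ 2, votes yes.
  Kai: 2 of 4 neighbours < 3, holds.
  Mo: 2 of 4 neighbours < 4, holds.
Round 4 — no new yes votes; cascade stops.

3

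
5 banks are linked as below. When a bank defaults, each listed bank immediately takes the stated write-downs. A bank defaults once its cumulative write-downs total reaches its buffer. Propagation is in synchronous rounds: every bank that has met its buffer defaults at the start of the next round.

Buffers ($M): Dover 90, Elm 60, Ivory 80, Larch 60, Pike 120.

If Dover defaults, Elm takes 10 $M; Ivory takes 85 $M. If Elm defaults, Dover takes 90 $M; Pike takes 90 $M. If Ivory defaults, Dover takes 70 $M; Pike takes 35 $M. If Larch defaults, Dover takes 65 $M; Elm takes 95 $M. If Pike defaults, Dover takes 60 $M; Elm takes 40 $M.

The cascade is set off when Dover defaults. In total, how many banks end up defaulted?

Round 1 — Dover defaults (initial).
  Elm: +10 → 10 < 60
  Ivory: +85 → 85 ≥ 80
Round 2 — Ivory defaults.
  Pike: +35 → 35 < 120
No further defaults.

2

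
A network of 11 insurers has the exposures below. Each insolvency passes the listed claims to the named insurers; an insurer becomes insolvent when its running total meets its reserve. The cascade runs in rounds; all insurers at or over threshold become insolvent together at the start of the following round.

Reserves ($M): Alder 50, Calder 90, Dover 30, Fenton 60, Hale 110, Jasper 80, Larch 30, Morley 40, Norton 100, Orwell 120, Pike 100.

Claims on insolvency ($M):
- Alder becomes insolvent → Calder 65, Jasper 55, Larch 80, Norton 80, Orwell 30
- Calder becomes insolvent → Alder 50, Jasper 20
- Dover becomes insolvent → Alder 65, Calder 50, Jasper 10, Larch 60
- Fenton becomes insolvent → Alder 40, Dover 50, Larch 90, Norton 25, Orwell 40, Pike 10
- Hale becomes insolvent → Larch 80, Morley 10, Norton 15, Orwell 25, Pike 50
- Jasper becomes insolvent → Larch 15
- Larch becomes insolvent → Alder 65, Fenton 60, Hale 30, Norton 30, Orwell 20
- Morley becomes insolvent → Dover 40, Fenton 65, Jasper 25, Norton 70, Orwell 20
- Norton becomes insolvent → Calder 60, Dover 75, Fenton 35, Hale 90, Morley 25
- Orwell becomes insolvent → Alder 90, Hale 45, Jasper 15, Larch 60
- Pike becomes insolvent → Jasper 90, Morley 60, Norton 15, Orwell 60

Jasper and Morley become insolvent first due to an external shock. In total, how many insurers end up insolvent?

10

Round 1 — Jasper, Morley become insolvent (initial).
  Dover: +40 → 40 ≥ 30
  Fenton: +65 → 65 ≥ 60
  Larch: +15 → 15 < 30
  Norton: +70 → 70 < 100
  Orwell: +20 → 20 < 120
Round 2 — Dover, Fenton become insolvent.
  Alder: +65+40 → 105 ≥ 50
  Calder: +50 → 50 < 90
  Larch: +60+90 → 165 ≥ 30
  Norton: +25 → 95 < 100
  Orwell: +40 → 60 < 120
  Pike: +10 → 10 < 100
Round 3 — Alder, Larch become insolvent.
  Calder: +65 → 115 ≥ 90
  Hale: +30 → 30 < 110
  Norton: +80+30 → 205 ≥ 100
  Orwell: +30+20 → 110 < 120
Round 4 — Calder, Norton become insolvent.
  Hale: +90 → 120 ≥ 110
Round 5 — Hale becomes insolvent.
  Orwell: +25 → 135 ≥ 120
  Pike: +50 → 60 < 100
Round 6 — Orwell becomes insolvent.
No further insolvencies.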